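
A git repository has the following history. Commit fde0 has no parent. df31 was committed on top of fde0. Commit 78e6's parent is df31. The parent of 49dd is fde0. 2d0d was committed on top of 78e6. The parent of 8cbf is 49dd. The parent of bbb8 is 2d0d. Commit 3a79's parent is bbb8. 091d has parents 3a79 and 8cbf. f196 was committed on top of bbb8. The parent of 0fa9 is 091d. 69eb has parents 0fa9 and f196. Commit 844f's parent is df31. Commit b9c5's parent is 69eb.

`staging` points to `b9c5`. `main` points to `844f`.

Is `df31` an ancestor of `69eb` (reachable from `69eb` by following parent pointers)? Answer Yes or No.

Ancestors of 69eb (commits reachable by following parents): {091d, 0fa9, 2d0d, 3a79, 49dd, 69eb, 78e6, 8cbf, bbb8, df31, f196, fde0}.
df31 is in that set, so it is an ancestor of 69eb.

Yes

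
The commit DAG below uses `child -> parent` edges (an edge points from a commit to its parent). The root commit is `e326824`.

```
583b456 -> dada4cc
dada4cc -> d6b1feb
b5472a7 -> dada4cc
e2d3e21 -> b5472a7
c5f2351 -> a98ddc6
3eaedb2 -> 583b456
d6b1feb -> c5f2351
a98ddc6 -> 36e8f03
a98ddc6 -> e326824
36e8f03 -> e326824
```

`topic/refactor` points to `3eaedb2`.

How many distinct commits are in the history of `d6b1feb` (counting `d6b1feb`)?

Walking parent pointers from d6b1feb: reachable set = {36e8f03, a98ddc6, c5f2351, d6b1feb, e326824}.
That is 5 commits.

5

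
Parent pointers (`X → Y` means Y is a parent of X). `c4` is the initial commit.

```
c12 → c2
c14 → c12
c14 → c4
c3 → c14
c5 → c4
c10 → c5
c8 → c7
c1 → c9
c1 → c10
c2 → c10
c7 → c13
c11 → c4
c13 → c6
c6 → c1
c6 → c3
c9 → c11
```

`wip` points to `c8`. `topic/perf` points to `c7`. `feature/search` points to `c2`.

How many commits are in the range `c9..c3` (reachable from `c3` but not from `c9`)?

6

Reachable from c3: {c10, c12, c14, c2, c3, c4, c5}.
Reachable from c9: {c11, c4, c9}.
In c3's history but not c9's: {c10, c12, c14, c2, c3, c5} — 6 commits.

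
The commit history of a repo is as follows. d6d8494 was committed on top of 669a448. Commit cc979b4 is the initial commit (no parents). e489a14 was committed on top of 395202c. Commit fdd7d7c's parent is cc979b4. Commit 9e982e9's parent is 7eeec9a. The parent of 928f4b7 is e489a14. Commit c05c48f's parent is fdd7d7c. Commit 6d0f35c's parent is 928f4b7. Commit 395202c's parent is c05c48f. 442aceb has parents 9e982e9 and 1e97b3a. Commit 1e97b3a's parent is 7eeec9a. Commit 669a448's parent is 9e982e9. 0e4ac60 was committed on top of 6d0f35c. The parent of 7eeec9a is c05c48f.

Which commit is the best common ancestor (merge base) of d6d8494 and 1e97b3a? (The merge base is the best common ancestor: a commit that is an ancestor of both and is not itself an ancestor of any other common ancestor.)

7eeec9a

Ancestors of d6d8494: {669a448, 7eeec9a, 9e982e9, c05c48f, cc979b4, d6d8494, fdd7d7c}.
Ancestors of 1e97b3a: {1e97b3a, 7eeec9a, c05c48f, cc979b4, fdd7d7c}.
Common ancestors: {7eeec9a, c05c48f, cc979b4, fdd7d7c}.
Among these, 7eeec9a is not an ancestor of any other common ancestor — it is the merge base.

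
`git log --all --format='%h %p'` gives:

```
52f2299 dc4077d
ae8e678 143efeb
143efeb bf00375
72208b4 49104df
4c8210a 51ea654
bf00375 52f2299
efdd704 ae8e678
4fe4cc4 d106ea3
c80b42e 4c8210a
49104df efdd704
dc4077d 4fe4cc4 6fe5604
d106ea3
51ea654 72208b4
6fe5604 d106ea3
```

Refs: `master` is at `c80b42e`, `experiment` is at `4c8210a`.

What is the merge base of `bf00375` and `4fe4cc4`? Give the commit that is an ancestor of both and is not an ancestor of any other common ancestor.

Ancestors of bf00375: {4fe4cc4, 52f2299, 6fe5604, bf00375, d106ea3, dc4077d}.
Ancestors of 4fe4cc4: {4fe4cc4, d106ea3}.
Common ancestors: {4fe4cc4, d106ea3}.
Among these, 4fe4cc4 is not an ancestor of any other common ancestor — it is the merge base.

4fe4cc4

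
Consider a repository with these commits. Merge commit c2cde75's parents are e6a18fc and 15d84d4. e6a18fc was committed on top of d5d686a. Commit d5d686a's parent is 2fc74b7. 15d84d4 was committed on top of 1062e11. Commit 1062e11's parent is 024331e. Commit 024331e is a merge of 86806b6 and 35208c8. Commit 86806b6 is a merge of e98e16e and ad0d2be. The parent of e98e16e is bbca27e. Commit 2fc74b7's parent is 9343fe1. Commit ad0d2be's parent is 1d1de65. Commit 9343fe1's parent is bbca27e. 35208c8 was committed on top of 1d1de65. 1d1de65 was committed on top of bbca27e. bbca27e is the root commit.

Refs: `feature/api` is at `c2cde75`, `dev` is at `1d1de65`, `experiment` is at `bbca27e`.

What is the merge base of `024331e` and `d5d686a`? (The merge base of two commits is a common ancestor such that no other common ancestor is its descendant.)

bbca27e

Ancestors of 024331e: {024331e, 1d1de65, 35208c8, 86806b6, ad0d2be, bbca27e, e98e16e}.
Ancestors of d5d686a: {2fc74b7, 9343fe1, bbca27e, d5d686a}.
Common ancestors: {bbca27e}.
The only common ancestor is bbca27e, so it is the merge base.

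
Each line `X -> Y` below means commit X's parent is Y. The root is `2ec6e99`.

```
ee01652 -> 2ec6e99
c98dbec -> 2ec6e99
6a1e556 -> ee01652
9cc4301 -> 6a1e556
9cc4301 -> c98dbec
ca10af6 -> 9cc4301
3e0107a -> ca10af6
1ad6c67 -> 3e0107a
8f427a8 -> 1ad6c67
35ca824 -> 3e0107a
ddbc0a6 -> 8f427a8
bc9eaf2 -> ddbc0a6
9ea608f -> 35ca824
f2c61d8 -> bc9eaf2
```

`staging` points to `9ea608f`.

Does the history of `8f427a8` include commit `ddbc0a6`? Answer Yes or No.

Ancestors of 8f427a8: {1ad6c67, 2ec6e99, 3e0107a, 6a1e556, 8f427a8, 9cc4301, c98dbec, ca10af6, ee01652}.
ddbc0a6 is not in that set, so it is not an ancestor of 8f427a8.

No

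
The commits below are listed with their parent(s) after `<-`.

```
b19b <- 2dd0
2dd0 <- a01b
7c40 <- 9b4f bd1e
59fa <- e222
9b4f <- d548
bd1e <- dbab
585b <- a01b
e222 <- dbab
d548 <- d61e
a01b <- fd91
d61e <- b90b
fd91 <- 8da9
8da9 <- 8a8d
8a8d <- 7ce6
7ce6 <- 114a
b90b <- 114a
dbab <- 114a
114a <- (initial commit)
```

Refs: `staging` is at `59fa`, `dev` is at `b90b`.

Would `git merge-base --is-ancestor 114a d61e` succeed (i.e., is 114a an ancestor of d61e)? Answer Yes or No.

Ancestors of d61e (commits reachable by following parents): {114a, b90b, d61e}.
114a is in that set, so it is an ancestor of d61e.

Yes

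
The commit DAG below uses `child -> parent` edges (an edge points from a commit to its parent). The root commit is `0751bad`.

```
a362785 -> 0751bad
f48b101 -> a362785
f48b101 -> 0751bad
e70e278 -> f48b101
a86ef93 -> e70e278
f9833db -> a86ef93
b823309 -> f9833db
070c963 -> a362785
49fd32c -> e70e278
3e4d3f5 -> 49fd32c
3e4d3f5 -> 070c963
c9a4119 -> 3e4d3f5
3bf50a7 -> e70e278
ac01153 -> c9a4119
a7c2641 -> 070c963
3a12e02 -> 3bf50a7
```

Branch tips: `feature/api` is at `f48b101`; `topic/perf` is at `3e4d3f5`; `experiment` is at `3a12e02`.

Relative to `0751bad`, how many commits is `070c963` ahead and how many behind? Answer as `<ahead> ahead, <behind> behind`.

Reachable from 070c963: {070c963, 0751bad, a362785}.
Reachable from 0751bad: {0751bad}.
Only in 070c963's history (ahead): {070c963, a362785} — 2.
Only in 0751bad's history (behind): {} — 0.

2 ahead, 0 behind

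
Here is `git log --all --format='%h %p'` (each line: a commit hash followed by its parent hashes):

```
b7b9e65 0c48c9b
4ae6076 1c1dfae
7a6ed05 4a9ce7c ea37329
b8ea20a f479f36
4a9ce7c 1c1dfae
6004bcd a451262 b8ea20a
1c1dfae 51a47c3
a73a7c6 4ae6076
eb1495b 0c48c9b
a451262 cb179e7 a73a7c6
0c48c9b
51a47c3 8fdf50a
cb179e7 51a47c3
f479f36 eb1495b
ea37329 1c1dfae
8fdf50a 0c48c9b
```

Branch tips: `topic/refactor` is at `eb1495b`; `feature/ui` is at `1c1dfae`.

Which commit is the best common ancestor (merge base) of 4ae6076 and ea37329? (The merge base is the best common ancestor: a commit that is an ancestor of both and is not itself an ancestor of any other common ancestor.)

Ancestors of 4ae6076: {0c48c9b, 1c1dfae, 4ae6076, 51a47c3, 8fdf50a}.
Ancestors of ea37329: {0c48c9b, 1c1dfae, 51a47c3, 8fdf50a, ea37329}.
Common ancestors: {0c48c9b, 1c1dfae, 51a47c3, 8fdf50a}.
Among these, 1c1dfae is not an ancestor of any other common ancestor — it is the merge base.

1c1dfae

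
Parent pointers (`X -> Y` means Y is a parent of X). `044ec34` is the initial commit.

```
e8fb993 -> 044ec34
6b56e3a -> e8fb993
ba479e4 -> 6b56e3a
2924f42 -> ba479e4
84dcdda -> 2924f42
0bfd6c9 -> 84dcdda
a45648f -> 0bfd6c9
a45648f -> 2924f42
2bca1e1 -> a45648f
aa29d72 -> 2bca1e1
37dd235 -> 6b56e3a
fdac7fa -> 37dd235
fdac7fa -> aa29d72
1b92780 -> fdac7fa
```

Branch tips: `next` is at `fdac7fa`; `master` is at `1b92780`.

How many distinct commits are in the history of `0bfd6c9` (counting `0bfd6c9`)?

Walking parent pointers from 0bfd6c9: reachable set = {044ec34, 0bfd6c9, 2924f42, 6b56e3a, 84dcdda, ba479e4, e8fb993}.
That is 7 commits.

7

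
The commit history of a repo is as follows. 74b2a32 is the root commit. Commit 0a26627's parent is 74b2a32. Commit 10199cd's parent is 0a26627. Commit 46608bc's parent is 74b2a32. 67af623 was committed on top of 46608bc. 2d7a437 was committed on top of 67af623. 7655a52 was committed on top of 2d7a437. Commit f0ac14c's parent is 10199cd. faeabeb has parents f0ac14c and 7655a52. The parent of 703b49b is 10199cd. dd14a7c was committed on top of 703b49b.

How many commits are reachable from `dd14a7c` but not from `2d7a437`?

Reachable from dd14a7c: {0a26627, 10199cd, 703b49b, 74b2a32, dd14a7c}.
Reachable from 2d7a437: {2d7a437, 46608bc, 67af623, 74b2a32}.
In dd14a7c's history but not 2d7a437's: {0a26627, 10199cd, 703b49b, dd14a7c} — 4 commits.

4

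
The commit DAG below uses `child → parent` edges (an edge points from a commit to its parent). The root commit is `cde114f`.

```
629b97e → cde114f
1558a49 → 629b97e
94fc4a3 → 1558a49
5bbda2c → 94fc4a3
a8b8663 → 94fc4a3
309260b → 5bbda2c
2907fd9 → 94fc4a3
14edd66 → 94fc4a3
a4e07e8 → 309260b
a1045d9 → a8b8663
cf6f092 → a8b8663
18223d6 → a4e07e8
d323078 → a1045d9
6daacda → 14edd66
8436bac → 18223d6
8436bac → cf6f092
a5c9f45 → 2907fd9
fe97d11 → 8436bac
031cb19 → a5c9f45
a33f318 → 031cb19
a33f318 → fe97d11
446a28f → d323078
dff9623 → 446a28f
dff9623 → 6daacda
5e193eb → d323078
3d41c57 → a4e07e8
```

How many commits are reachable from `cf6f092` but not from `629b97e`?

4

Reachable from cf6f092: {1558a49, 629b97e, 94fc4a3, a8b8663, cde114f, cf6f092}.
Reachable from 629b97e: {629b97e, cde114f}.
In cf6f092's history but not 629b97e's: {1558a49, 94fc4a3, a8b8663, cf6f092} — 4 commits.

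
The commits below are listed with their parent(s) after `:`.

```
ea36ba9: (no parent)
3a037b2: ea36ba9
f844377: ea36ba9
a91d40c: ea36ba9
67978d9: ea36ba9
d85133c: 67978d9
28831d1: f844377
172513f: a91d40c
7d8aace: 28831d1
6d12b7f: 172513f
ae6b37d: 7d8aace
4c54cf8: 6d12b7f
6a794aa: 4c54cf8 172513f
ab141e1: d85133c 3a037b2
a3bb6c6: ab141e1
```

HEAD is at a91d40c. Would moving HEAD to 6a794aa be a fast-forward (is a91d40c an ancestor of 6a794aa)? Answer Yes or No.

Yes

A fast-forward from a91d40c to 6a794aa is possible iff a91d40c is an ancestor of 6a794aa.
Ancestors of 6a794aa: {172513f, 4c54cf8, 6a794aa, 6d12b7f, a91d40c, ea36ba9}.
a91d40c is among them, so fast-forward is possible.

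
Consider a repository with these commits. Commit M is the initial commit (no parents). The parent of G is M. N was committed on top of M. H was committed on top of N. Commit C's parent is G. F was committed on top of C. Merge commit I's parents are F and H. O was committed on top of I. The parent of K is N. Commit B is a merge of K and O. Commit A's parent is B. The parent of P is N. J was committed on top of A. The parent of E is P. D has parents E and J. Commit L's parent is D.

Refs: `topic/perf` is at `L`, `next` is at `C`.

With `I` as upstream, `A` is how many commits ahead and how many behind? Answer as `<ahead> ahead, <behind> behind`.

4 ahead, 0 behind

Reachable from A: {A, B, C, F, G, H, I, K, M, N, O}.
Reachable from I: {C, F, G, H, I, M, N}.
Only in A's history (ahead): {A, B, K, O} — 4.
Only in I's history (behind): {} — 0.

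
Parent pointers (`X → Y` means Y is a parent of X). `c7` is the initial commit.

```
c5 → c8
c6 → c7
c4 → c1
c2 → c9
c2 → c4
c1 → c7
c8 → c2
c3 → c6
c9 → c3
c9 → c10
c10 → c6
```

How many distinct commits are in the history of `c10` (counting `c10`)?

3

Walking parent pointers from c10: reachable set = {c10, c6, c7}.
That is 3 commits.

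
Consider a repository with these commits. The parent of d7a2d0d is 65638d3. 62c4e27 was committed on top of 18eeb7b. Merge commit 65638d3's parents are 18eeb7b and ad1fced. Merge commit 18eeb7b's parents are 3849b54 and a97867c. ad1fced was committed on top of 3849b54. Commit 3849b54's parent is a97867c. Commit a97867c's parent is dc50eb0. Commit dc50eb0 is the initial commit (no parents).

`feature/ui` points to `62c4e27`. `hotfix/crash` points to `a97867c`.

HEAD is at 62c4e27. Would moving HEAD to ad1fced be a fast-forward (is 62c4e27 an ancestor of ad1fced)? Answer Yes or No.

A fast-forward from 62c4e27 to ad1fced is possible iff 62c4e27 is an ancestor of ad1fced.
Ancestors of ad1fced: {3849b54, a97867c, ad1fced, dc50eb0}.
62c4e27 is not among them, so fast-forward is not possible.

No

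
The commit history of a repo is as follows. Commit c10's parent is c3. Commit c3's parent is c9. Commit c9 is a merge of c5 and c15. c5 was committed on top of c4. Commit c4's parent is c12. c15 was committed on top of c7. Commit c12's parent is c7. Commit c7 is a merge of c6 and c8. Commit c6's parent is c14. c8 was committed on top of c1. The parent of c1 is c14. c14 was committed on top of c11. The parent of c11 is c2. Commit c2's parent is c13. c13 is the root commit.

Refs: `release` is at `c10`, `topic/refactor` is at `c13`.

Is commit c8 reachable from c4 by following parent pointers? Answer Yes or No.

Yes

Ancestors of c4 (commits reachable by following parents): {c1, c11, c12, c13, c14, c2, c4, c6, c7, c8}.
c8 is in that set, so it is an ancestor of c4.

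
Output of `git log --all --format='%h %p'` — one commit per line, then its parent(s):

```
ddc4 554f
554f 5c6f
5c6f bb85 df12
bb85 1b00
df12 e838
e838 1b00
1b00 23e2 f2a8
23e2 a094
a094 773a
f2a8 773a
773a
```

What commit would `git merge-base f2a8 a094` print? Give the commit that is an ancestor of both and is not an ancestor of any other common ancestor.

Ancestors of f2a8: {773a, f2a8}.
Ancestors of a094: {773a, a094}.
Common ancestors: {773a}.
The only common ancestor is 773a, so it is the merge base.

773a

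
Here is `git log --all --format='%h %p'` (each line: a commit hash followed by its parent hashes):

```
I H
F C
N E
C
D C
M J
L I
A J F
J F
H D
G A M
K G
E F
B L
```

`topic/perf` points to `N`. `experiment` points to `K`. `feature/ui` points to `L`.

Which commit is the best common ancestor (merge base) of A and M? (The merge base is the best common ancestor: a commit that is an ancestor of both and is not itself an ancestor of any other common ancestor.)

Ancestors of A: {A, C, F, J}.
Ancestors of M: {C, F, J, M}.
Common ancestors: {C, F, J}.
Among these, J is not an ancestor of any other common ancestor — it is the merge base.

J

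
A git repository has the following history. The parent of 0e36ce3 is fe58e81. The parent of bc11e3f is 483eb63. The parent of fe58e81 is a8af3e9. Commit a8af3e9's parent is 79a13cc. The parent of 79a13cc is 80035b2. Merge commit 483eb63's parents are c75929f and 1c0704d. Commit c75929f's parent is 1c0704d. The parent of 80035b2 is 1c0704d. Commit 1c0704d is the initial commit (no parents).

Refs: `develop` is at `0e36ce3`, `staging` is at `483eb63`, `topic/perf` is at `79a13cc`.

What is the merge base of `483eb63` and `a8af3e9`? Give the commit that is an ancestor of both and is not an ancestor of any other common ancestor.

1c0704d

Ancestors of 483eb63: {1c0704d, 483eb63, c75929f}.
Ancestors of a8af3e9: {1c0704d, 79a13cc, 80035b2, a8af3e9}.
Common ancestors: {1c0704d}.
The only common ancestor is 1c0704d, so it is the merge base.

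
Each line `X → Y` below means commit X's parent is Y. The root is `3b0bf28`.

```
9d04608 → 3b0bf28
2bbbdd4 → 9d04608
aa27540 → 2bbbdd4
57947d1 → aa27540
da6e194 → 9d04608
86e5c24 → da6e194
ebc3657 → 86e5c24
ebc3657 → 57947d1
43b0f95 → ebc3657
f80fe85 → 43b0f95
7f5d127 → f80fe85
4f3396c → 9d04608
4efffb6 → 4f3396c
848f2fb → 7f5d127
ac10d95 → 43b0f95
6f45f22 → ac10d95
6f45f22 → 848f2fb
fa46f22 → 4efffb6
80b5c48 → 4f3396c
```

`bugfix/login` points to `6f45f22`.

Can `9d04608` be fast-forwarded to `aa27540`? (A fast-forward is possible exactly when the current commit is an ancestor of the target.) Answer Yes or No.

A fast-forward from 9d04608 to aa27540 is possible iff 9d04608 is an ancestor of aa27540.
Ancestors of aa27540: {2bbbdd4, 3b0bf28, 9d04608, aa27540}.
9d04608 is among them, so fast-forward is possible.

Yes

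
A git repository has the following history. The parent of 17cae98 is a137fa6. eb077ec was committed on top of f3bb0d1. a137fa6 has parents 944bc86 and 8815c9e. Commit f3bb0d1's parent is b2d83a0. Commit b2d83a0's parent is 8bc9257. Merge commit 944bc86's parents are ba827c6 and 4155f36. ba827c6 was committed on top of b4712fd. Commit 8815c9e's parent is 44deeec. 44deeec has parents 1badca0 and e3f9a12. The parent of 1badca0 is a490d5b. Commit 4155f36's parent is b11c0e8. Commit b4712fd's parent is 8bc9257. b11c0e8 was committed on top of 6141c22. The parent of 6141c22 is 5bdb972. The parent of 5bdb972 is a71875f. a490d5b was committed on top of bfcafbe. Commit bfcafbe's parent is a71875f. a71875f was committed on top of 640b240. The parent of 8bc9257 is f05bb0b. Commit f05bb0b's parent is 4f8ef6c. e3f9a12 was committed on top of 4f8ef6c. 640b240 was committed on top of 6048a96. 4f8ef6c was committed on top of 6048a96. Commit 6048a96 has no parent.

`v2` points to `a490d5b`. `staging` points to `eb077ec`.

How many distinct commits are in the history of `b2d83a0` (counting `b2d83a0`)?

Walking parent pointers from b2d83a0: reachable set = {4f8ef6c, 6048a96, 8bc9257, b2d83a0, f05bb0b}.
That is 5 commits.

5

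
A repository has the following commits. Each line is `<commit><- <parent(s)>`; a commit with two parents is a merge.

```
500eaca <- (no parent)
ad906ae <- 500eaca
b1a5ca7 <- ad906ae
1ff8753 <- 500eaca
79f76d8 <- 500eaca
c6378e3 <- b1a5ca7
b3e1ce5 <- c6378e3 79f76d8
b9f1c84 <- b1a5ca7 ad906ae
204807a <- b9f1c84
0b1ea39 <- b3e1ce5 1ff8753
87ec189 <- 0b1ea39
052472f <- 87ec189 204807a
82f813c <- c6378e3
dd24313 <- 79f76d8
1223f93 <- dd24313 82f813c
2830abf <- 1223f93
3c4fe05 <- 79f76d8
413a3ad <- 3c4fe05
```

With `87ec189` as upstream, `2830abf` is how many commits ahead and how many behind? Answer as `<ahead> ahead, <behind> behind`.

Reachable from 2830abf: {1223f93, 2830abf, 500eaca, 79f76d8, 82f813c, ad906ae, b1a5ca7, c6378e3, dd24313}.
Reachable from 87ec189: {0b1ea39, 1ff8753, 500eaca, 79f76d8, 87ec189, ad906ae, b1a5ca7, b3e1ce5, c6378e3}.
Only in 2830abf's history (ahead): {1223f93, 2830abf, 82f813c, dd24313} — 4.
Only in 87ec189's history (behind): {0b1ea39, 1ff8753, 87ec189, b3e1ce5} — 4.

4 ahead, 4 behind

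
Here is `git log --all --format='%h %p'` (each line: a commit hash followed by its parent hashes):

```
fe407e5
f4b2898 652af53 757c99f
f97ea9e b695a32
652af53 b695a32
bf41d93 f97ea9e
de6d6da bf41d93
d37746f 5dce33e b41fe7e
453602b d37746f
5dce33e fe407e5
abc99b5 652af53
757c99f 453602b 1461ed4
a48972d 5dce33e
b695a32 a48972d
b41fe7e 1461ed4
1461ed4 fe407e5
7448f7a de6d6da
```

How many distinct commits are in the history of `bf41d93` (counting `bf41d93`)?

6

Walking parent pointers from bf41d93: reachable set = {5dce33e, a48972d, b695a32, bf41d93, f97ea9e, fe407e5}.
That is 6 commits.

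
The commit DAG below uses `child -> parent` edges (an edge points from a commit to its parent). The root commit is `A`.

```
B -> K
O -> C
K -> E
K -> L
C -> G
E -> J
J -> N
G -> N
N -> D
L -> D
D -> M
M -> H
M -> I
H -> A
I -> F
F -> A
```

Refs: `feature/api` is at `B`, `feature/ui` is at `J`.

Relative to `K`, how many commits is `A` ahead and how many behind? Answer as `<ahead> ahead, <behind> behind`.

0 ahead, 10 behind

Reachable from A: {A}.
Reachable from K: {A, D, E, F, H, I, J, K, L, M, N}.
Only in A's history (ahead): {} — 0.
Only in K's history (behind): {D, E, F, H, I, J, K, L, M, N} — 10.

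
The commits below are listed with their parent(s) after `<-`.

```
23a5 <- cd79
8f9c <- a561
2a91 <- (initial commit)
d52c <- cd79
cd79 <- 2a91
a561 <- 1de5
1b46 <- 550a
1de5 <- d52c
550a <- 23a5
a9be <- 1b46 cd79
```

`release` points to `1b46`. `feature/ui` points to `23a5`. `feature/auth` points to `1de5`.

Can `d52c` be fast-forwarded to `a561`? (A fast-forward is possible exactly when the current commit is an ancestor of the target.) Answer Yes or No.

A fast-forward from d52c to a561 is possible iff d52c is an ancestor of a561.
Ancestors of a561: {1de5, 2a91, a561, cd79, d52c}.
d52c is among them, so fast-forward is possible.

Yes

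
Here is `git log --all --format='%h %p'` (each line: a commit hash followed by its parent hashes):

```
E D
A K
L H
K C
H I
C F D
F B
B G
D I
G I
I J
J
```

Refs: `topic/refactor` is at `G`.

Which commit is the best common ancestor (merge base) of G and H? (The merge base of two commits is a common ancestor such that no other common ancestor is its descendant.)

I

Ancestors of G: {G, I, J}.
Ancestors of H: {H, I, J}.
Common ancestors: {I, J}.
Among these, I is not an ancestor of any other common ancestor — it is the merge base.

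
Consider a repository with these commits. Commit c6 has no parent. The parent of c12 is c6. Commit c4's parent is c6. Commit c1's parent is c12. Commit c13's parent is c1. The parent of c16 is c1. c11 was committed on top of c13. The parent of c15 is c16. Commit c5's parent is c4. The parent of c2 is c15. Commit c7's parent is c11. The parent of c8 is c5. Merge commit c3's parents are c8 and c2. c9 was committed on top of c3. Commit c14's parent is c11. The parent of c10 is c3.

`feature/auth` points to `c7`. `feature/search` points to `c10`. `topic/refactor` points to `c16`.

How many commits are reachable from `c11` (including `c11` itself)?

5

Walking parent pointers from c11: reachable set = {c1, c11, c12, c13, c6}.
That is 5 commits.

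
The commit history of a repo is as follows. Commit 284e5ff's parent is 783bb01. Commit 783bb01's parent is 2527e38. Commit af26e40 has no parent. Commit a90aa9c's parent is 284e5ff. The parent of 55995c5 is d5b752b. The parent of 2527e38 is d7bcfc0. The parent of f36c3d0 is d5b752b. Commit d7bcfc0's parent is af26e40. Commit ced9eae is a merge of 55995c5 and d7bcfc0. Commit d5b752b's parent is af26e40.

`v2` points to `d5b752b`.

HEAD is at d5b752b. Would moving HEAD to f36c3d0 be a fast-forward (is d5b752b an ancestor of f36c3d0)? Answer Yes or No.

A fast-forward from d5b752b to f36c3d0 is possible iff d5b752b is an ancestor of f36c3d0.
Ancestors of f36c3d0: {af26e40, d5b752b, f36c3d0}.
d5b752b is among them, so fast-forward is possible.

Yes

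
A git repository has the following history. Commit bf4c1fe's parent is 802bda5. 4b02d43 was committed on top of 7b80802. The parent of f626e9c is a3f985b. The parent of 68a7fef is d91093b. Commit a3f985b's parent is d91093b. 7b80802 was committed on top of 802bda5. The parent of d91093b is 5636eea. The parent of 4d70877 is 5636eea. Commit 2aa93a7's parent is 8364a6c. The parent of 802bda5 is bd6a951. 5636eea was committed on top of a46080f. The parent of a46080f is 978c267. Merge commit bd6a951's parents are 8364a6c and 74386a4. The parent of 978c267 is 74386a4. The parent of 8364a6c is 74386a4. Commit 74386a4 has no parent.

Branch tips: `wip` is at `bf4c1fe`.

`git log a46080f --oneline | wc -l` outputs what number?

3

Walking parent pointers from a46080f: reachable set = {74386a4, 978c267, a46080f}.
That is 3 commits.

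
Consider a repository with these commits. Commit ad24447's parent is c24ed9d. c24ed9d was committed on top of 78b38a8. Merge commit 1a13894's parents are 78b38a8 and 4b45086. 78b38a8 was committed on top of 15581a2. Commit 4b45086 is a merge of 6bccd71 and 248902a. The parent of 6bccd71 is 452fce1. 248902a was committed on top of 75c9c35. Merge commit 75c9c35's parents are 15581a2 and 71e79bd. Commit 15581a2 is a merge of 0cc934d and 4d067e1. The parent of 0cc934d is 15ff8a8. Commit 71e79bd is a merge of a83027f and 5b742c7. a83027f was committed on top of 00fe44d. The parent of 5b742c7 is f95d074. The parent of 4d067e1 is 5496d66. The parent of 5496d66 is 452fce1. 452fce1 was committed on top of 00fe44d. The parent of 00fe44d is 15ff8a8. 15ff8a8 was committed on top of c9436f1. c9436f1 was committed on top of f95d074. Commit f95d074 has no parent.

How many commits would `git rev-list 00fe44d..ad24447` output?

Reachable from ad24447: {00fe44d, 0cc934d, 15581a2, 15ff8a8, 452fce1, 4d067e1, 5496d66, 78b38a8, ad24447, c24ed9d, c9436f1, f95d074}.
Reachable from 00fe44d: {00fe44d, 15ff8a8, c9436f1, f95d074}.
In ad24447's history but not 00fe44d's: {0cc934d, 15581a2, 452fce1, 4d067e1, 5496d66, 78b38a8, ad24447, c24ed9d} — 8 commits.

8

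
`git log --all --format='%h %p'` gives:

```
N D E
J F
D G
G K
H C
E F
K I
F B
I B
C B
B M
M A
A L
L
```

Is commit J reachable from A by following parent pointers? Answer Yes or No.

Ancestors of A: {A, L}.
J is not in that set, so it is not an ancestor of A.

No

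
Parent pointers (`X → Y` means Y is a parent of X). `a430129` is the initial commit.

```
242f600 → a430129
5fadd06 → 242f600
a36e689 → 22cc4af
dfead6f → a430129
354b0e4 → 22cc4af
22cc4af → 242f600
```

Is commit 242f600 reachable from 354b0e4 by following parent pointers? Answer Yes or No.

Ancestors of 354b0e4 (commits reachable by following parents): {22cc4af, 242f600, 354b0e4, a430129}.
242f600 is in that set, so it is an ancestor of 354b0e4.

Yes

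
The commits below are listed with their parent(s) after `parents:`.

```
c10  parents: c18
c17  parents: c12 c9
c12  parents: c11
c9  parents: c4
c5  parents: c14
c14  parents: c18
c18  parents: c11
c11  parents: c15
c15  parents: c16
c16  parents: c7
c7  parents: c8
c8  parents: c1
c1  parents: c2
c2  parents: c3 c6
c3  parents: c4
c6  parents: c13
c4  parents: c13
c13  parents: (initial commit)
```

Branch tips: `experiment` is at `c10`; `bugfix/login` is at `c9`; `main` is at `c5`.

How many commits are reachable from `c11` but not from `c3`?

Reachable from c11: {c1, c11, c13, c15, c16, c2, c3, c4, c6, c7, c8}.
Reachable from c3: {c13, c3, c4}.
In c11's history but not c3's: {c1, c11, c15, c16, c2, c6, c7, c8} — 8 commits.

8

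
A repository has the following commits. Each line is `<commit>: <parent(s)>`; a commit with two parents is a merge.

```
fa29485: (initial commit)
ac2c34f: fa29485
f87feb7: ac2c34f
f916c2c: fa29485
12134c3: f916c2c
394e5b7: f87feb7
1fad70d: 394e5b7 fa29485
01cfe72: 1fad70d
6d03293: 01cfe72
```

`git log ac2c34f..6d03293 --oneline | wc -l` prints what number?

Reachable from 6d03293: {01cfe72, 1fad70d, 394e5b7, 6d03293, ac2c34f, f87feb7, fa29485}.
Reachable from ac2c34f: {ac2c34f, fa29485}.
In 6d03293's history but not ac2c34f's: {01cfe72, 1fad70d, 394e5b7, 6d03293, f87feb7} — 5 commits.

5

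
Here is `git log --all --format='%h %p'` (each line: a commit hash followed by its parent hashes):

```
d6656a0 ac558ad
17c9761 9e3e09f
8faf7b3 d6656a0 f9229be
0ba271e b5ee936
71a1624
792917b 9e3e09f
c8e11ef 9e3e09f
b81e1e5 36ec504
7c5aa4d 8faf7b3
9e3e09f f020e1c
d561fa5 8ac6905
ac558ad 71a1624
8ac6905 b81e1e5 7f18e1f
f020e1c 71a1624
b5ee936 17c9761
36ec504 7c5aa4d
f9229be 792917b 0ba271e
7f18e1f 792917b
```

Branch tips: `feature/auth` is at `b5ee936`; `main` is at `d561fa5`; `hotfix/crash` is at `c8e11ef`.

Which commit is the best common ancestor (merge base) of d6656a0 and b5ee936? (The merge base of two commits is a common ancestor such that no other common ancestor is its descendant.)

Ancestors of d6656a0: {71a1624, ac558ad, d6656a0}.
Ancestors of b5ee936: {17c9761, 71a1624, 9e3e09f, b5ee936, f020e1c}.
Common ancestors: {71a1624}.
The only common ancestor is 71a1624, so it is the merge base.

71a1624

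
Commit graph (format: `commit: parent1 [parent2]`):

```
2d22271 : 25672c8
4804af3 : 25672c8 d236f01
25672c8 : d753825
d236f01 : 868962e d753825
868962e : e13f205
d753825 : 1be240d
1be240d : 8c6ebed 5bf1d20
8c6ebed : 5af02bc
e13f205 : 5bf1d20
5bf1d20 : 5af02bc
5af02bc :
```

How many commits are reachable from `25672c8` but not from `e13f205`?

4

Reachable from 25672c8: {1be240d, 25672c8, 5af02bc, 5bf1d20, 8c6ebed, d753825}.
Reachable from e13f205: {5af02bc, 5bf1d20, e13f205}.
In 25672c8's history but not e13f205's: {1be240d, 25672c8, 8c6ebed, d753825} — 4 commits.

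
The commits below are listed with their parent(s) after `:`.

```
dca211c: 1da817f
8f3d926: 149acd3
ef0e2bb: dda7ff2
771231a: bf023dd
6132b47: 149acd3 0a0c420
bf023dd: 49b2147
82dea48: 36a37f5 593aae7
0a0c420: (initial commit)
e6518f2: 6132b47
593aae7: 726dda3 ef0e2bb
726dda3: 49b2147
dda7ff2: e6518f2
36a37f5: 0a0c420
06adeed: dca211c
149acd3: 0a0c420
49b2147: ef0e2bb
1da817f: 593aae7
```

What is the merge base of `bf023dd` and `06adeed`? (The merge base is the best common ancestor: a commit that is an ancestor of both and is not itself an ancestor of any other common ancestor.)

Ancestors of bf023dd: {0a0c420, 149acd3, 49b2147, 6132b47, bf023dd, dda7ff2, e6518f2, ef0e2bb}.
Ancestors of 06adeed: {06adeed, 0a0c420, 149acd3, 1da817f, 49b2147, 593aae7, 6132b47, 726dda3, dca211c, dda7ff2, e6518f2, ef0e2bb}.
Common ancestors: {0a0c420, 149acd3, 49b2147, 6132b47, dda7ff2, e6518f2, ef0e2bb}.
Among these, 49b2147 is not an ancestor of any other common ancestor — it is the merge base.

49b2147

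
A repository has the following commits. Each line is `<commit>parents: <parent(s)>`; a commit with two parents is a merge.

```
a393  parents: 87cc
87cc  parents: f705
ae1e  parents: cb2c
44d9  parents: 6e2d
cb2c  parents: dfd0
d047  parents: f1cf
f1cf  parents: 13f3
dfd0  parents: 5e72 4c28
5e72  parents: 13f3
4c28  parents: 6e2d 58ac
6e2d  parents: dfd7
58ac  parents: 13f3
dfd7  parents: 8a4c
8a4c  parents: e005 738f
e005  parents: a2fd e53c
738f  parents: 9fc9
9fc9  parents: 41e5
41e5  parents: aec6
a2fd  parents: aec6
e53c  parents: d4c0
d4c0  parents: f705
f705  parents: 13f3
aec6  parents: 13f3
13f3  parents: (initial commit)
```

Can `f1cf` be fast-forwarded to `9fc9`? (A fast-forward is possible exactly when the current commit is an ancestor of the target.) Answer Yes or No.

A fast-forward from f1cf to 9fc9 is possible iff f1cf is an ancestor of 9fc9.
Ancestors of 9fc9: {13f3, 41e5, 9fc9, aec6}.
f1cf is not among them, so fast-forward is not possible.

No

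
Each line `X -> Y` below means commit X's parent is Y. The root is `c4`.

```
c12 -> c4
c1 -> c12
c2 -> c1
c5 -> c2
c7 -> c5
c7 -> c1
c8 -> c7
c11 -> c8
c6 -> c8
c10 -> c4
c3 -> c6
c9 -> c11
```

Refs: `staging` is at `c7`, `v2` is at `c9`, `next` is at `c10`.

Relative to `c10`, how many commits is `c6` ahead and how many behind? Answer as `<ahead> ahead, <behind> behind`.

Reachable from c6: {c1, c12, c2, c4, c5, c6, c7, c8}.
Reachable from c10: {c10, c4}.
Only in c6's history (ahead): {c1, c12, c2, c5, c6, c7, c8} — 7.
Only in c10's history (behind): {c10} — 1.

7 ahead, 1 behind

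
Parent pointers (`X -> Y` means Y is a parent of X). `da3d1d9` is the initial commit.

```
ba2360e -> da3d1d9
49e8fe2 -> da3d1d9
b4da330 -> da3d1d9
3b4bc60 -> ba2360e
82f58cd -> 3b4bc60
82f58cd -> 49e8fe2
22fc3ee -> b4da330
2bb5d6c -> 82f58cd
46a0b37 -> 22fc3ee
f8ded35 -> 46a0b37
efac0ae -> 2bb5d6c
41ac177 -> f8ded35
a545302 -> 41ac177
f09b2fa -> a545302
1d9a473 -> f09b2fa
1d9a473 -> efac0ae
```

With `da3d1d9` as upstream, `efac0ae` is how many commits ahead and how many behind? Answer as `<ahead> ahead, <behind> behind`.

Reachable from efac0ae: {2bb5d6c, 3b4bc60, 49e8fe2, 82f58cd, ba2360e, da3d1d9, efac0ae}.
Reachable from da3d1d9: {da3d1d9}.
Only in efac0ae's history (ahead): {2bb5d6c, 3b4bc60, 49e8fe2, 82f58cd, ba2360e, efac0ae} — 6.
Only in da3d1d9's history (behind): {} — 0.

6 ahead, 0 behind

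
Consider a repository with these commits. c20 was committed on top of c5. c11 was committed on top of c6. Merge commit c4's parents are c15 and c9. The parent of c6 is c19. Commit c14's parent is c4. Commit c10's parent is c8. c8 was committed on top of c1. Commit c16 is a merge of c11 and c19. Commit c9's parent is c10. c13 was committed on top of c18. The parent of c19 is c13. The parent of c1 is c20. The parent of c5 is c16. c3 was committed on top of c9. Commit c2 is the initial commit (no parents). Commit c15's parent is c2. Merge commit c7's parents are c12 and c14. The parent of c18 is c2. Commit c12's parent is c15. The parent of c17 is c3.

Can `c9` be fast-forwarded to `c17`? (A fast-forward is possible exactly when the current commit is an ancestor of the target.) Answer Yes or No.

A fast-forward from c9 to c17 is possible iff c9 is an ancestor of c17.
Ancestors of c17: {c1, c10, c11, c13, c16, c17, c18, c19, c2, c20, c3, c5, c6, c8, c9}.
c9 is among them, so fast-forward is possible.

Yes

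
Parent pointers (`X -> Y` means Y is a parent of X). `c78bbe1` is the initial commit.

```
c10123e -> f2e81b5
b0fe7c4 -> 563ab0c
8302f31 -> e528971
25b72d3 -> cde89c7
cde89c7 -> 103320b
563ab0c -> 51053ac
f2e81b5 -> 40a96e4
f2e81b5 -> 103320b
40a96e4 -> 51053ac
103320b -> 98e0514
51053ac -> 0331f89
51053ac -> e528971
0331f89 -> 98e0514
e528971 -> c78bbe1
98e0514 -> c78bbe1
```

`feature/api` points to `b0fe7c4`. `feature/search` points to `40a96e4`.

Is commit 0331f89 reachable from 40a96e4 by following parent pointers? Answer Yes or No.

Yes

Ancestors of 40a96e4 (commits reachable by following parents): {0331f89, 40a96e4, 51053ac, 98e0514, c78bbe1, e528971}.
0331f89 is in that set, so it is an ancestor of 40a96e4.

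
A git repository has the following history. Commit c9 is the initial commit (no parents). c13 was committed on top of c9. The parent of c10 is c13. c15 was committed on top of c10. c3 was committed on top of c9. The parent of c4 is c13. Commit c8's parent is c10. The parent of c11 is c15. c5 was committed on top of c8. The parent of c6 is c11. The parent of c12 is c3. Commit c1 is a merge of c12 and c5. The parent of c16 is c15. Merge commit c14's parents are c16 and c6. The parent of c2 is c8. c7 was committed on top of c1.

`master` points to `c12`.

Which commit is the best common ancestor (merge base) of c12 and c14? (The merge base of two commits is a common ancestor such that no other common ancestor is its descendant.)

Ancestors of c12: {c12, c3, c9}.
Ancestors of c14: {c10, c11, c13, c14, c15, c16, c6, c9}.
Common ancestors: {c9}.
The only common ancestor is c9, so it is the merge base.

c9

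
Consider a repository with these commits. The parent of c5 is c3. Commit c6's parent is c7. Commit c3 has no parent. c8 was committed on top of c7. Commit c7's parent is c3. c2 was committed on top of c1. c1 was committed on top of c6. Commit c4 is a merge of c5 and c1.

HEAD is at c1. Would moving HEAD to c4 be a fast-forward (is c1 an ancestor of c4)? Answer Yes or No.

A fast-forward from c1 to c4 is possible iff c1 is an ancestor of c4.
Ancestors of c4: {c1, c3, c4, c5, c6, c7}.
c1 is among them, so fast-forward is possible.

Yes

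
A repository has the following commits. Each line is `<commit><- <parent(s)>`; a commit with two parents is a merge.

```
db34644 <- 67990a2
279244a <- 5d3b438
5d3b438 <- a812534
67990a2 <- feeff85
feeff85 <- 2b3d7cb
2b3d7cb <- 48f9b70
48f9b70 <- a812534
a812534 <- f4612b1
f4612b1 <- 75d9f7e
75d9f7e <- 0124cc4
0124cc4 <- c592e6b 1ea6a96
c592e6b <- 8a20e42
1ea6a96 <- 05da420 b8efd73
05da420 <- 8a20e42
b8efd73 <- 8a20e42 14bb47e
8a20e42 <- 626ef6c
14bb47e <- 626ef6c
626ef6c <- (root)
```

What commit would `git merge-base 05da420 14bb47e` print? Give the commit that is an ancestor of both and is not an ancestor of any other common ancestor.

626ef6c

Ancestors of 05da420: {05da420, 626ef6c, 8a20e42}.
Ancestors of 14bb47e: {14bb47e, 626ef6c}.
Common ancestors: {626ef6c}.
The only common ancestor is 626ef6c, so it is the merge base.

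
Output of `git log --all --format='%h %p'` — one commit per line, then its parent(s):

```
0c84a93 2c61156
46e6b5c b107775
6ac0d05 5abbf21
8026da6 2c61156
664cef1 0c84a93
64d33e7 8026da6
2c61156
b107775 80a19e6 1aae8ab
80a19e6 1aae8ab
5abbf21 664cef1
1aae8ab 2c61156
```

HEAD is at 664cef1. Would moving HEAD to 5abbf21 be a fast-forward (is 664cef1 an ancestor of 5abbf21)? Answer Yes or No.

Yes

A fast-forward from 664cef1 to 5abbf21 is possible iff 664cef1 is an ancestor of 5abbf21.
Ancestors of 5abbf21: {0c84a93, 2c61156, 5abbf21, 664cef1}.
664cef1 is among them, so fast-forward is possible.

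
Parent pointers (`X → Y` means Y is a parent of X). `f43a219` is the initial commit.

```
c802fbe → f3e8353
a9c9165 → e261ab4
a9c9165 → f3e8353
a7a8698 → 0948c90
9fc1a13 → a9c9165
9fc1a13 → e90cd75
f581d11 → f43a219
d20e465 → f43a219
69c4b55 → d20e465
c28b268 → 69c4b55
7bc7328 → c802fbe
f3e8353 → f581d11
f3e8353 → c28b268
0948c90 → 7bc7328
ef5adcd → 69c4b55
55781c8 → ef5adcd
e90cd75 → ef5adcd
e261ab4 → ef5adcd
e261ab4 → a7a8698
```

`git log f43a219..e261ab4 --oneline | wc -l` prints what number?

Reachable from e261ab4: {0948c90, 69c4b55, 7bc7328, a7a8698, c28b268, c802fbe, d20e465, e261ab4, ef5adcd, f3e8353, f43a219, f581d11}.
Reachable from f43a219: {f43a219}.
In e261ab4's history but not f43a219's: {0948c90, 69c4b55, 7bc7328, a7a8698, c28b268, c802fbe, d20e465, e261ab4, ef5adcd, f3e8353, f581d11} — 11 commits.

11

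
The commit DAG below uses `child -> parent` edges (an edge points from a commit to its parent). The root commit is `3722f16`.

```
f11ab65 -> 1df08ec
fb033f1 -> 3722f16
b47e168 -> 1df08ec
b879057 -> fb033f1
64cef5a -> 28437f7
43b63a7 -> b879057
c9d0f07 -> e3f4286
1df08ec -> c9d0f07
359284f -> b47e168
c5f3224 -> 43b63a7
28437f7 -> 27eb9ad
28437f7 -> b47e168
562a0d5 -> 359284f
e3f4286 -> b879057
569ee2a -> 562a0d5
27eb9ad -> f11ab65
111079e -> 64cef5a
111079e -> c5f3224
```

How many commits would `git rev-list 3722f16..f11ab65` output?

Reachable from f11ab65: {1df08ec, 3722f16, b879057, c9d0f07, e3f4286, f11ab65, fb033f1}.
Reachable from 3722f16: {3722f16}.
In f11ab65's history but not 3722f16's: {1df08ec, b879057, c9d0f07, e3f4286, f11ab65, fb033f1} — 6 commits.

6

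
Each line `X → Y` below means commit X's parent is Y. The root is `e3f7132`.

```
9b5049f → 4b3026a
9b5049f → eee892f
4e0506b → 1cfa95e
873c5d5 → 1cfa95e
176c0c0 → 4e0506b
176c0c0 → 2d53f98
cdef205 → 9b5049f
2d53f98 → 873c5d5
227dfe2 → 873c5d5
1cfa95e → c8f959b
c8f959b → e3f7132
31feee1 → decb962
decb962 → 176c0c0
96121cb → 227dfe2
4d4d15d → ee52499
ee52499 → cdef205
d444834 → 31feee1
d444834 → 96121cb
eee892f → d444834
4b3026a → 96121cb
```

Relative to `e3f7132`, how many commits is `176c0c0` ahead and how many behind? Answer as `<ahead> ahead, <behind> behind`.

6 ahead, 0 behind

Reachable from 176c0c0: {176c0c0, 1cfa95e, 2d53f98, 4e0506b, 873c5d5, c8f959b, e3f7132}.
Reachable from e3f7132: {e3f7132}.
Only in 176c0c0's history (ahead): {176c0c0, 1cfa95e, 2d53f98, 4e0506b, 873c5d5, c8f959b} — 6.
Only in e3f7132's history (behind): {} — 0.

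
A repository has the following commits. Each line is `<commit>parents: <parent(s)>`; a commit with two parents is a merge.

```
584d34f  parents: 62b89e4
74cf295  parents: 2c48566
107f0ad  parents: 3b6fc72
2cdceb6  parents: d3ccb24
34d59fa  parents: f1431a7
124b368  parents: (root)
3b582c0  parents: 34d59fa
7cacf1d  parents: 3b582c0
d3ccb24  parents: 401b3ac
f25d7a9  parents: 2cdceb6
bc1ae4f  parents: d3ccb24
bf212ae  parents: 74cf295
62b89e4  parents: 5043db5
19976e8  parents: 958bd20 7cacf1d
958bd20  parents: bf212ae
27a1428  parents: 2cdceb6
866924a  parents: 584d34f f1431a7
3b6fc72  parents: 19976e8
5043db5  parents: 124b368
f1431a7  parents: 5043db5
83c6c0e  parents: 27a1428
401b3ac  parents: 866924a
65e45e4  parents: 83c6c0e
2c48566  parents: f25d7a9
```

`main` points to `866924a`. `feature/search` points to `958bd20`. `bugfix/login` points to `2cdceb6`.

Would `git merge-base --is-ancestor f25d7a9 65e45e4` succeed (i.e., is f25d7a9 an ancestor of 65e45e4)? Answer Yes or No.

No

Ancestors of 65e45e4: {124b368, 27a1428, 2cdceb6, 401b3ac, 5043db5, 584d34f, 62b89e4, 65e45e4, 83c6c0e, 866924a, d3ccb24, f1431a7}.
f25d7a9 is not in that set, so it is not an ancestor of 65e45e4.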